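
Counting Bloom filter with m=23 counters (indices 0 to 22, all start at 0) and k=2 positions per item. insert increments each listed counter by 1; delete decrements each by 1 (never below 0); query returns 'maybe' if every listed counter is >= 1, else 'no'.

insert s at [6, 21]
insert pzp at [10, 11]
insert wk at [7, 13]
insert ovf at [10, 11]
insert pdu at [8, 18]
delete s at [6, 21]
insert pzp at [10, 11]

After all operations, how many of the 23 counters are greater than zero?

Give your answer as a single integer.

Step 1: insert s at [6, 21] -> counters=[0,0,0,0,0,0,1,0,0,0,0,0,0,0,0,0,0,0,0,0,0,1,0]
Step 2: insert pzp at [10, 11] -> counters=[0,0,0,0,0,0,1,0,0,0,1,1,0,0,0,0,0,0,0,0,0,1,0]
Step 3: insert wk at [7, 13] -> counters=[0,0,0,0,0,0,1,1,0,0,1,1,0,1,0,0,0,0,0,0,0,1,0]
Step 4: insert ovf at [10, 11] -> counters=[0,0,0,0,0,0,1,1,0,0,2,2,0,1,0,0,0,0,0,0,0,1,0]
Step 5: insert pdu at [8, 18] -> counters=[0,0,0,0,0,0,1,1,1,0,2,2,0,1,0,0,0,0,1,0,0,1,0]
Step 6: delete s at [6, 21] -> counters=[0,0,0,0,0,0,0,1,1,0,2,2,0,1,0,0,0,0,1,0,0,0,0]
Step 7: insert pzp at [10, 11] -> counters=[0,0,0,0,0,0,0,1,1,0,3,3,0,1,0,0,0,0,1,0,0,0,0]
Final counters=[0,0,0,0,0,0,0,1,1,0,3,3,0,1,0,0,0,0,1,0,0,0,0] -> 6 nonzero

Answer: 6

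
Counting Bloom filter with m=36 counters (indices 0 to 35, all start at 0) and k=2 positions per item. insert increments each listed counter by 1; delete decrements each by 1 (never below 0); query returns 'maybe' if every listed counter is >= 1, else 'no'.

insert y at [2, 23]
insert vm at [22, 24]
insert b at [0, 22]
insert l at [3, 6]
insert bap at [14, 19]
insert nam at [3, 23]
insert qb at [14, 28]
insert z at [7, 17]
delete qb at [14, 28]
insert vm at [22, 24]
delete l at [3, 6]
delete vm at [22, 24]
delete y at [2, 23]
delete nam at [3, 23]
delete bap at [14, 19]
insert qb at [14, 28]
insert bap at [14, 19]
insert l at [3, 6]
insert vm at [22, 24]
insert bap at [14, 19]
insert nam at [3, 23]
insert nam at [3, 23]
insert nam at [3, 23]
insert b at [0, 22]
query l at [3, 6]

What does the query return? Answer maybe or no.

Answer: maybe

Derivation:
Step 1: insert y at [2, 23] -> counters=[0,0,1,0,0,0,0,0,0,0,0,0,0,0,0,0,0,0,0,0,0,0,0,1,0,0,0,0,0,0,0,0,0,0,0,0]
Step 2: insert vm at [22, 24] -> counters=[0,0,1,0,0,0,0,0,0,0,0,0,0,0,0,0,0,0,0,0,0,0,1,1,1,0,0,0,0,0,0,0,0,0,0,0]
Step 3: insert b at [0, 22] -> counters=[1,0,1,0,0,0,0,0,0,0,0,0,0,0,0,0,0,0,0,0,0,0,2,1,1,0,0,0,0,0,0,0,0,0,0,0]
Step 4: insert l at [3, 6] -> counters=[1,0,1,1,0,0,1,0,0,0,0,0,0,0,0,0,0,0,0,0,0,0,2,1,1,0,0,0,0,0,0,0,0,0,0,0]
Step 5: insert bap at [14, 19] -> counters=[1,0,1,1,0,0,1,0,0,0,0,0,0,0,1,0,0,0,0,1,0,0,2,1,1,0,0,0,0,0,0,0,0,0,0,0]
Step 6: insert nam at [3, 23] -> counters=[1,0,1,2,0,0,1,0,0,0,0,0,0,0,1,0,0,0,0,1,0,0,2,2,1,0,0,0,0,0,0,0,0,0,0,0]
Step 7: insert qb at [14, 28] -> counters=[1,0,1,2,0,0,1,0,0,0,0,0,0,0,2,0,0,0,0,1,0,0,2,2,1,0,0,0,1,0,0,0,0,0,0,0]
Step 8: insert z at [7, 17] -> counters=[1,0,1,2,0,0,1,1,0,0,0,0,0,0,2,0,0,1,0,1,0,0,2,2,1,0,0,0,1,0,0,0,0,0,0,0]
Step 9: delete qb at [14, 28] -> counters=[1,0,1,2,0,0,1,1,0,0,0,0,0,0,1,0,0,1,0,1,0,0,2,2,1,0,0,0,0,0,0,0,0,0,0,0]
Step 10: insert vm at [22, 24] -> counters=[1,0,1,2,0,0,1,1,0,0,0,0,0,0,1,0,0,1,0,1,0,0,3,2,2,0,0,0,0,0,0,0,0,0,0,0]
Step 11: delete l at [3, 6] -> counters=[1,0,1,1,0,0,0,1,0,0,0,0,0,0,1,0,0,1,0,1,0,0,3,2,2,0,0,0,0,0,0,0,0,0,0,0]
Step 12: delete vm at [22, 24] -> counters=[1,0,1,1,0,0,0,1,0,0,0,0,0,0,1,0,0,1,0,1,0,0,2,2,1,0,0,0,0,0,0,0,0,0,0,0]
Step 13: delete y at [2, 23] -> counters=[1,0,0,1,0,0,0,1,0,0,0,0,0,0,1,0,0,1,0,1,0,0,2,1,1,0,0,0,0,0,0,0,0,0,0,0]
Step 14: delete nam at [3, 23] -> counters=[1,0,0,0,0,0,0,1,0,0,0,0,0,0,1,0,0,1,0,1,0,0,2,0,1,0,0,0,0,0,0,0,0,0,0,0]
Step 15: delete bap at [14, 19] -> counters=[1,0,0,0,0,0,0,1,0,0,0,0,0,0,0,0,0,1,0,0,0,0,2,0,1,0,0,0,0,0,0,0,0,0,0,0]
Step 16: insert qb at [14, 28] -> counters=[1,0,0,0,0,0,0,1,0,0,0,0,0,0,1,0,0,1,0,0,0,0,2,0,1,0,0,0,1,0,0,0,0,0,0,0]
Step 17: insert bap at [14, 19] -> counters=[1,0,0,0,0,0,0,1,0,0,0,0,0,0,2,0,0,1,0,1,0,0,2,0,1,0,0,0,1,0,0,0,0,0,0,0]
Step 18: insert l at [3, 6] -> counters=[1,0,0,1,0,0,1,1,0,0,0,0,0,0,2,0,0,1,0,1,0,0,2,0,1,0,0,0,1,0,0,0,0,0,0,0]
Step 19: insert vm at [22, 24] -> counters=[1,0,0,1,0,0,1,1,0,0,0,0,0,0,2,0,0,1,0,1,0,0,3,0,2,0,0,0,1,0,0,0,0,0,0,0]
Step 20: insert bap at [14, 19] -> counters=[1,0,0,1,0,0,1,1,0,0,0,0,0,0,3,0,0,1,0,2,0,0,3,0,2,0,0,0,1,0,0,0,0,0,0,0]
Step 21: insert nam at [3, 23] -> counters=[1,0,0,2,0,0,1,1,0,0,0,0,0,0,3,0,0,1,0,2,0,0,3,1,2,0,0,0,1,0,0,0,0,0,0,0]
Step 22: insert nam at [3, 23] -> counters=[1,0,0,3,0,0,1,1,0,0,0,0,0,0,3,0,0,1,0,2,0,0,3,2,2,0,0,0,1,0,0,0,0,0,0,0]
Step 23: insert nam at [3, 23] -> counters=[1,0,0,4,0,0,1,1,0,0,0,0,0,0,3,0,0,1,0,2,0,0,3,3,2,0,0,0,1,0,0,0,0,0,0,0]
Step 24: insert b at [0, 22] -> counters=[2,0,0,4,0,0,1,1,0,0,0,0,0,0,3,0,0,1,0,2,0,0,4,3,2,0,0,0,1,0,0,0,0,0,0,0]
Query l: check counters[3]=4 counters[6]=1 -> maybe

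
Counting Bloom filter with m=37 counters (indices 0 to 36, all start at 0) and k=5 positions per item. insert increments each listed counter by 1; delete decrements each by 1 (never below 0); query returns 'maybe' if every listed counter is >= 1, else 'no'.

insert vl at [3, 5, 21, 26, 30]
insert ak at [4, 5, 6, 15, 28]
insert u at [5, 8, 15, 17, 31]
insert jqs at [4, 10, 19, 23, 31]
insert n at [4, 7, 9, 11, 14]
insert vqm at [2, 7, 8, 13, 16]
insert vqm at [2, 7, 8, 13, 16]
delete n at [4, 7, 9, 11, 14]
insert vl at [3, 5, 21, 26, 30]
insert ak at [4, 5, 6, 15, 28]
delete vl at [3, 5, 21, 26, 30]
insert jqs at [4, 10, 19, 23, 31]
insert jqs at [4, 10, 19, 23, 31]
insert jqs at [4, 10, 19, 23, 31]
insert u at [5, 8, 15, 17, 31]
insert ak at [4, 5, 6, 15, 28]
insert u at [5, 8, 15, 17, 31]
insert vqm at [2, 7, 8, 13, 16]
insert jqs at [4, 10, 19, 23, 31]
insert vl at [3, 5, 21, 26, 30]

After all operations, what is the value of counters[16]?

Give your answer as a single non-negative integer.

Step 1: insert vl at [3, 5, 21, 26, 30] -> counters=[0,0,0,1,0,1,0,0,0,0,0,0,0,0,0,0,0,0,0,0,0,1,0,0,0,0,1,0,0,0,1,0,0,0,0,0,0]
Step 2: insert ak at [4, 5, 6, 15, 28] -> counters=[0,0,0,1,1,2,1,0,0,0,0,0,0,0,0,1,0,0,0,0,0,1,0,0,0,0,1,0,1,0,1,0,0,0,0,0,0]
Step 3: insert u at [5, 8, 15, 17, 31] -> counters=[0,0,0,1,1,3,1,0,1,0,0,0,0,0,0,2,0,1,0,0,0,1,0,0,0,0,1,0,1,0,1,1,0,0,0,0,0]
Step 4: insert jqs at [4, 10, 19, 23, 31] -> counters=[0,0,0,1,2,3,1,0,1,0,1,0,0,0,0,2,0,1,0,1,0,1,0,1,0,0,1,0,1,0,1,2,0,0,0,0,0]
Step 5: insert n at [4, 7, 9, 11, 14] -> counters=[0,0,0,1,3,3,1,1,1,1,1,1,0,0,1,2,0,1,0,1,0,1,0,1,0,0,1,0,1,0,1,2,0,0,0,0,0]
Step 6: insert vqm at [2, 7, 8, 13, 16] -> counters=[0,0,1,1,3,3,1,2,2,1,1,1,0,1,1,2,1,1,0,1,0,1,0,1,0,0,1,0,1,0,1,2,0,0,0,0,0]
Step 7: insert vqm at [2, 7, 8, 13, 16] -> counters=[0,0,2,1,3,3,1,3,3,1,1,1,0,2,1,2,2,1,0,1,0,1,0,1,0,0,1,0,1,0,1,2,0,0,0,0,0]
Step 8: delete n at [4, 7, 9, 11, 14] -> counters=[0,0,2,1,2,3,1,2,3,0,1,0,0,2,0,2,2,1,0,1,0,1,0,1,0,0,1,0,1,0,1,2,0,0,0,0,0]
Step 9: insert vl at [3, 5, 21, 26, 30] -> counters=[0,0,2,2,2,4,1,2,3,0,1,0,0,2,0,2,2,1,0,1,0,2,0,1,0,0,2,0,1,0,2,2,0,0,0,0,0]
Step 10: insert ak at [4, 5, 6, 15, 28] -> counters=[0,0,2,2,3,5,2,2,3,0,1,0,0,2,0,3,2,1,0,1,0,2,0,1,0,0,2,0,2,0,2,2,0,0,0,0,0]
Step 11: delete vl at [3, 5, 21, 26, 30] -> counters=[0,0,2,1,3,4,2,2,3,0,1,0,0,2,0,3,2,1,0,1,0,1,0,1,0,0,1,0,2,0,1,2,0,0,0,0,0]
Step 12: insert jqs at [4, 10, 19, 23, 31] -> counters=[0,0,2,1,4,4,2,2,3,0,2,0,0,2,0,3,2,1,0,2,0,1,0,2,0,0,1,0,2,0,1,3,0,0,0,0,0]
Step 13: insert jqs at [4, 10, 19, 23, 31] -> counters=[0,0,2,1,5,4,2,2,3,0,3,0,0,2,0,3,2,1,0,3,0,1,0,3,0,0,1,0,2,0,1,4,0,0,0,0,0]
Step 14: insert jqs at [4, 10, 19, 23, 31] -> counters=[0,0,2,1,6,4,2,2,3,0,4,0,0,2,0,3,2,1,0,4,0,1,0,4,0,0,1,0,2,0,1,5,0,0,0,0,0]
Step 15: insert u at [5, 8, 15, 17, 31] -> counters=[0,0,2,1,6,5,2,2,4,0,4,0,0,2,0,4,2,2,0,4,0,1,0,4,0,0,1,0,2,0,1,6,0,0,0,0,0]
Step 16: insert ak at [4, 5, 6, 15, 28] -> counters=[0,0,2,1,7,6,3,2,4,0,4,0,0,2,0,5,2,2,0,4,0,1,0,4,0,0,1,0,3,0,1,6,0,0,0,0,0]
Step 17: insert u at [5, 8, 15, 17, 31] -> counters=[0,0,2,1,7,7,3,2,5,0,4,0,0,2,0,6,2,3,0,4,0,1,0,4,0,0,1,0,3,0,1,7,0,0,0,0,0]
Step 18: insert vqm at [2, 7, 8, 13, 16] -> counters=[0,0,3,1,7,7,3,3,6,0,4,0,0,3,0,6,3,3,0,4,0,1,0,4,0,0,1,0,3,0,1,7,0,0,0,0,0]
Step 19: insert jqs at [4, 10, 19, 23, 31] -> counters=[0,0,3,1,8,7,3,3,6,0,5,0,0,3,0,6,3,3,0,5,0,1,0,5,0,0,1,0,3,0,1,8,0,0,0,0,0]
Step 20: insert vl at [3, 5, 21, 26, 30] -> counters=[0,0,3,2,8,8,3,3,6,0,5,0,0,3,0,6,3,3,0,5,0,2,0,5,0,0,2,0,3,0,2,8,0,0,0,0,0]
Final counters=[0,0,3,2,8,8,3,3,6,0,5,0,0,3,0,6,3,3,0,5,0,2,0,5,0,0,2,0,3,0,2,8,0,0,0,0,0] -> counters[16]=3

Answer: 3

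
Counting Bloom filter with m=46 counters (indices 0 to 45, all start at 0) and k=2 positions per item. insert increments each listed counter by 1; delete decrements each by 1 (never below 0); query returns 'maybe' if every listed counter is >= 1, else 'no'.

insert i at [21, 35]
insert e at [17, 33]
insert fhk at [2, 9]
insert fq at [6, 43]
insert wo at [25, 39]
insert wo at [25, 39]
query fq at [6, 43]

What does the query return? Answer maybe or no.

Answer: maybe

Derivation:
Step 1: insert i at [21, 35] -> counters=[0,0,0,0,0,0,0,0,0,0,0,0,0,0,0,0,0,0,0,0,0,1,0,0,0,0,0,0,0,0,0,0,0,0,0,1,0,0,0,0,0,0,0,0,0,0]
Step 2: insert e at [17, 33] -> counters=[0,0,0,0,0,0,0,0,0,0,0,0,0,0,0,0,0,1,0,0,0,1,0,0,0,0,0,0,0,0,0,0,0,1,0,1,0,0,0,0,0,0,0,0,0,0]
Step 3: insert fhk at [2, 9] -> counters=[0,0,1,0,0,0,0,0,0,1,0,0,0,0,0,0,0,1,0,0,0,1,0,0,0,0,0,0,0,0,0,0,0,1,0,1,0,0,0,0,0,0,0,0,0,0]
Step 4: insert fq at [6, 43] -> counters=[0,0,1,0,0,0,1,0,0,1,0,0,0,0,0,0,0,1,0,0,0,1,0,0,0,0,0,0,0,0,0,0,0,1,0,1,0,0,0,0,0,0,0,1,0,0]
Step 5: insert wo at [25, 39] -> counters=[0,0,1,0,0,0,1,0,0,1,0,0,0,0,0,0,0,1,0,0,0,1,0,0,0,1,0,0,0,0,0,0,0,1,0,1,0,0,0,1,0,0,0,1,0,0]
Step 6: insert wo at [25, 39] -> counters=[0,0,1,0,0,0,1,0,0,1,0,0,0,0,0,0,0,1,0,0,0,1,0,0,0,2,0,0,0,0,0,0,0,1,0,1,0,0,0,2,0,0,0,1,0,0]
Query fq: check counters[6]=1 counters[43]=1 -> maybe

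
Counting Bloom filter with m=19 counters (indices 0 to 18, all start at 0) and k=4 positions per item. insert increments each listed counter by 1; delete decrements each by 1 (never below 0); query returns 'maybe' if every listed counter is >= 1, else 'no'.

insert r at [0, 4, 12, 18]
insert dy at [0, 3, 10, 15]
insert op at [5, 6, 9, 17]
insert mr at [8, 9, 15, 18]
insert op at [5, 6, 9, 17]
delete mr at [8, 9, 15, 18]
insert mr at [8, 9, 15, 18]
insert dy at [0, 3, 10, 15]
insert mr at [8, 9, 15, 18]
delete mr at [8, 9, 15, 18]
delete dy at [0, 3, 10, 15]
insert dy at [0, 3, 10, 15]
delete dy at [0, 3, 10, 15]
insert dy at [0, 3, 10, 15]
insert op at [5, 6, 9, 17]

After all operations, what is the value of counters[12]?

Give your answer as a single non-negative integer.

Answer: 1

Derivation:
Step 1: insert r at [0, 4, 12, 18] -> counters=[1,0,0,0,1,0,0,0,0,0,0,0,1,0,0,0,0,0,1]
Step 2: insert dy at [0, 3, 10, 15] -> counters=[2,0,0,1,1,0,0,0,0,0,1,0,1,0,0,1,0,0,1]
Step 3: insert op at [5, 6, 9, 17] -> counters=[2,0,0,1,1,1,1,0,0,1,1,0,1,0,0,1,0,1,1]
Step 4: insert mr at [8, 9, 15, 18] -> counters=[2,0,0,1,1,1,1,0,1,2,1,0,1,0,0,2,0,1,2]
Step 5: insert op at [5, 6, 9, 17] -> counters=[2,0,0,1,1,2,2,0,1,3,1,0,1,0,0,2,0,2,2]
Step 6: delete mr at [8, 9, 15, 18] -> counters=[2,0,0,1,1,2,2,0,0,2,1,0,1,0,0,1,0,2,1]
Step 7: insert mr at [8, 9, 15, 18] -> counters=[2,0,0,1,1,2,2,0,1,3,1,0,1,0,0,2,0,2,2]
Step 8: insert dy at [0, 3, 10, 15] -> counters=[3,0,0,2,1,2,2,0,1,3,2,0,1,0,0,3,0,2,2]
Step 9: insert mr at [8, 9, 15, 18] -> counters=[3,0,0,2,1,2,2,0,2,4,2,0,1,0,0,4,0,2,3]
Step 10: delete mr at [8, 9, 15, 18] -> counters=[3,0,0,2,1,2,2,0,1,3,2,0,1,0,0,3,0,2,2]
Step 11: delete dy at [0, 3, 10, 15] -> counters=[2,0,0,1,1,2,2,0,1,3,1,0,1,0,0,2,0,2,2]
Step 12: insert dy at [0, 3, 10, 15] -> counters=[3,0,0,2,1,2,2,0,1,3,2,0,1,0,0,3,0,2,2]
Step 13: delete dy at [0, 3, 10, 15] -> counters=[2,0,0,1,1,2,2,0,1,3,1,0,1,0,0,2,0,2,2]
Step 14: insert dy at [0, 3, 10, 15] -> counters=[3,0,0,2,1,2,2,0,1,3,2,0,1,0,0,3,0,2,2]
Step 15: insert op at [5, 6, 9, 17] -> counters=[3,0,0,2,1,3,3,0,1,4,2,0,1,0,0,3,0,3,2]
Final counters=[3,0,0,2,1,3,3,0,1,4,2,0,1,0,0,3,0,3,2] -> counters[12]=1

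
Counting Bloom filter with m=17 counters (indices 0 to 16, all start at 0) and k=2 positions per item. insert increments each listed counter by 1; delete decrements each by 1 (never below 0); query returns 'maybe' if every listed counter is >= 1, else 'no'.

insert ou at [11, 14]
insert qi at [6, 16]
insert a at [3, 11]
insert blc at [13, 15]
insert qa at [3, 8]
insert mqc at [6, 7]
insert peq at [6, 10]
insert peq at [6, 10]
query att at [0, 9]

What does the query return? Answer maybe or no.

Step 1: insert ou at [11, 14] -> counters=[0,0,0,0,0,0,0,0,0,0,0,1,0,0,1,0,0]
Step 2: insert qi at [6, 16] -> counters=[0,0,0,0,0,0,1,0,0,0,0,1,0,0,1,0,1]
Step 3: insert a at [3, 11] -> counters=[0,0,0,1,0,0,1,0,0,0,0,2,0,0,1,0,1]
Step 4: insert blc at [13, 15] -> counters=[0,0,0,1,0,0,1,0,0,0,0,2,0,1,1,1,1]
Step 5: insert qa at [3, 8] -> counters=[0,0,0,2,0,0,1,0,1,0,0,2,0,1,1,1,1]
Step 6: insert mqc at [6, 7] -> counters=[0,0,0,2,0,0,2,1,1,0,0,2,0,1,1,1,1]
Step 7: insert peq at [6, 10] -> counters=[0,0,0,2,0,0,3,1,1,0,1,2,0,1,1,1,1]
Step 8: insert peq at [6, 10] -> counters=[0,0,0,2,0,0,4,1,1,0,2,2,0,1,1,1,1]
Query att: check counters[0]=0 counters[9]=0 -> no

Answer: no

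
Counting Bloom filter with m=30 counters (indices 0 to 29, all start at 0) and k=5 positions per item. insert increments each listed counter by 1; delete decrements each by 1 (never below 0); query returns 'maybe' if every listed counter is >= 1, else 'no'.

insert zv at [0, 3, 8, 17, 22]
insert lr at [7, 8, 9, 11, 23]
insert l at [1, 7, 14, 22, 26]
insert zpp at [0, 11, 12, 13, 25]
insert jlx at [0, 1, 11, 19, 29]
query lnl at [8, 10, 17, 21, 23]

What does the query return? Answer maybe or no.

Step 1: insert zv at [0, 3, 8, 17, 22] -> counters=[1,0,0,1,0,0,0,0,1,0,0,0,0,0,0,0,0,1,0,0,0,0,1,0,0,0,0,0,0,0]
Step 2: insert lr at [7, 8, 9, 11, 23] -> counters=[1,0,0,1,0,0,0,1,2,1,0,1,0,0,0,0,0,1,0,0,0,0,1,1,0,0,0,0,0,0]
Step 3: insert l at [1, 7, 14, 22, 26] -> counters=[1,1,0,1,0,0,0,2,2,1,0,1,0,0,1,0,0,1,0,0,0,0,2,1,0,0,1,0,0,0]
Step 4: insert zpp at [0, 11, 12, 13, 25] -> counters=[2,1,0,1,0,0,0,2,2,1,0,2,1,1,1,0,0,1,0,0,0,0,2,1,0,1,1,0,0,0]
Step 5: insert jlx at [0, 1, 11, 19, 29] -> counters=[3,2,0,1,0,0,0,2,2,1,0,3,1,1,1,0,0,1,0,1,0,0,2,1,0,1,1,0,0,1]
Query lnl: check counters[8]=2 counters[10]=0 counters[17]=1 counters[21]=0 counters[23]=1 -> no

Answer: no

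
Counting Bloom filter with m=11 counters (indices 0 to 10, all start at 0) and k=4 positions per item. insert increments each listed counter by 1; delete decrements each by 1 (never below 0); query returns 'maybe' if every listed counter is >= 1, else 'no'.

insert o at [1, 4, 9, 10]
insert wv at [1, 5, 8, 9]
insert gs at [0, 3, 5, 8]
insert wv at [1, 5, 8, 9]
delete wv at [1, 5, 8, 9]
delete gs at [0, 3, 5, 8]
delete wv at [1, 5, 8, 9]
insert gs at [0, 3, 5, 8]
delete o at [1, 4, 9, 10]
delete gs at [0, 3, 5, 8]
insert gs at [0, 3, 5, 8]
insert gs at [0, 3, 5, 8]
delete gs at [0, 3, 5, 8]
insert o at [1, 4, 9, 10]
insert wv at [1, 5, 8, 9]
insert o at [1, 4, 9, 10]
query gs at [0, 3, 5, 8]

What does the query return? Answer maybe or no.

Step 1: insert o at [1, 4, 9, 10] -> counters=[0,1,0,0,1,0,0,0,0,1,1]
Step 2: insert wv at [1, 5, 8, 9] -> counters=[0,2,0,0,1,1,0,0,1,2,1]
Step 3: insert gs at [0, 3, 5, 8] -> counters=[1,2,0,1,1,2,0,0,2,2,1]
Step 4: insert wv at [1, 5, 8, 9] -> counters=[1,3,0,1,1,3,0,0,3,3,1]
Step 5: delete wv at [1, 5, 8, 9] -> counters=[1,2,0,1,1,2,0,0,2,2,1]
Step 6: delete gs at [0, 3, 5, 8] -> counters=[0,2,0,0,1,1,0,0,1,2,1]
Step 7: delete wv at [1, 5, 8, 9] -> counters=[0,1,0,0,1,0,0,0,0,1,1]
Step 8: insert gs at [0, 3, 5, 8] -> counters=[1,1,0,1,1,1,0,0,1,1,1]
Step 9: delete o at [1, 4, 9, 10] -> counters=[1,0,0,1,0,1,0,0,1,0,0]
Step 10: delete gs at [0, 3, 5, 8] -> counters=[0,0,0,0,0,0,0,0,0,0,0]
Step 11: insert gs at [0, 3, 5, 8] -> counters=[1,0,0,1,0,1,0,0,1,0,0]
Step 12: insert gs at [0, 3, 5, 8] -> counters=[2,0,0,2,0,2,0,0,2,0,0]
Step 13: delete gs at [0, 3, 5, 8] -> counters=[1,0,0,1,0,1,0,0,1,0,0]
Step 14: insert o at [1, 4, 9, 10] -> counters=[1,1,0,1,1,1,0,0,1,1,1]
Step 15: insert wv at [1, 5, 8, 9] -> counters=[1,2,0,1,1,2,0,0,2,2,1]
Step 16: insert o at [1, 4, 9, 10] -> counters=[1,3,0,1,2,2,0,0,2,3,2]
Query gs: check counters[0]=1 counters[3]=1 counters[5]=2 counters[8]=2 -> maybe

Answer: maybe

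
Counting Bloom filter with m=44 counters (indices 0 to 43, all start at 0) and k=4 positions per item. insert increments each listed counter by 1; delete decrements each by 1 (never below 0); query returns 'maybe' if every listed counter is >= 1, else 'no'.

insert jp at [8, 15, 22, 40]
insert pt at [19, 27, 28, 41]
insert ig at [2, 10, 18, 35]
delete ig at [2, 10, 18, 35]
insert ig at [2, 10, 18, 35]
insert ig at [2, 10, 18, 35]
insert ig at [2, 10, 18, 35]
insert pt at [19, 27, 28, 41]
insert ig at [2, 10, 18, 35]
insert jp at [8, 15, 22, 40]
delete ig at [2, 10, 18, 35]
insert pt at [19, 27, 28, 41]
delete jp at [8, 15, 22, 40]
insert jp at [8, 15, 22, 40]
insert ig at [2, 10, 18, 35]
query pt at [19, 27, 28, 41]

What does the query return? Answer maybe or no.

Step 1: insert jp at [8, 15, 22, 40] -> counters=[0,0,0,0,0,0,0,0,1,0,0,0,0,0,0,1,0,0,0,0,0,0,1,0,0,0,0,0,0,0,0,0,0,0,0,0,0,0,0,0,1,0,0,0]
Step 2: insert pt at [19, 27, 28, 41] -> counters=[0,0,0,0,0,0,0,0,1,0,0,0,0,0,0,1,0,0,0,1,0,0,1,0,0,0,0,1,1,0,0,0,0,0,0,0,0,0,0,0,1,1,0,0]
Step 3: insert ig at [2, 10, 18, 35] -> counters=[0,0,1,0,0,0,0,0,1,0,1,0,0,0,0,1,0,0,1,1,0,0,1,0,0,0,0,1,1,0,0,0,0,0,0,1,0,0,0,0,1,1,0,0]
Step 4: delete ig at [2, 10, 18, 35] -> counters=[0,0,0,0,0,0,0,0,1,0,0,0,0,0,0,1,0,0,0,1,0,0,1,0,0,0,0,1,1,0,0,0,0,0,0,0,0,0,0,0,1,1,0,0]
Step 5: insert ig at [2, 10, 18, 35] -> counters=[0,0,1,0,0,0,0,0,1,0,1,0,0,0,0,1,0,0,1,1,0,0,1,0,0,0,0,1,1,0,0,0,0,0,0,1,0,0,0,0,1,1,0,0]
Step 6: insert ig at [2, 10, 18, 35] -> counters=[0,0,2,0,0,0,0,0,1,0,2,0,0,0,0,1,0,0,2,1,0,0,1,0,0,0,0,1,1,0,0,0,0,0,0,2,0,0,0,0,1,1,0,0]
Step 7: insert ig at [2, 10, 18, 35] -> counters=[0,0,3,0,0,0,0,0,1,0,3,0,0,0,0,1,0,0,3,1,0,0,1,0,0,0,0,1,1,0,0,0,0,0,0,3,0,0,0,0,1,1,0,0]
Step 8: insert pt at [19, 27, 28, 41] -> counters=[0,0,3,0,0,0,0,0,1,0,3,0,0,0,0,1,0,0,3,2,0,0,1,0,0,0,0,2,2,0,0,0,0,0,0,3,0,0,0,0,1,2,0,0]
Step 9: insert ig at [2, 10, 18, 35] -> counters=[0,0,4,0,0,0,0,0,1,0,4,0,0,0,0,1,0,0,4,2,0,0,1,0,0,0,0,2,2,0,0,0,0,0,0,4,0,0,0,0,1,2,0,0]
Step 10: insert jp at [8, 15, 22, 40] -> counters=[0,0,4,0,0,0,0,0,2,0,4,0,0,0,0,2,0,0,4,2,0,0,2,0,0,0,0,2,2,0,0,0,0,0,0,4,0,0,0,0,2,2,0,0]
Step 11: delete ig at [2, 10, 18, 35] -> counters=[0,0,3,0,0,0,0,0,2,0,3,0,0,0,0,2,0,0,3,2,0,0,2,0,0,0,0,2,2,0,0,0,0,0,0,3,0,0,0,0,2,2,0,0]
Step 12: insert pt at [19, 27, 28, 41] -> counters=[0,0,3,0,0,0,0,0,2,0,3,0,0,0,0,2,0,0,3,3,0,0,2,0,0,0,0,3,3,0,0,0,0,0,0,3,0,0,0,0,2,3,0,0]
Step 13: delete jp at [8, 15, 22, 40] -> counters=[0,0,3,0,0,0,0,0,1,0,3,0,0,0,0,1,0,0,3,3,0,0,1,0,0,0,0,3,3,0,0,0,0,0,0,3,0,0,0,0,1,3,0,0]
Step 14: insert jp at [8, 15, 22, 40] -> counters=[0,0,3,0,0,0,0,0,2,0,3,0,0,0,0,2,0,0,3,3,0,0,2,0,0,0,0,3,3,0,0,0,0,0,0,3,0,0,0,0,2,3,0,0]
Step 15: insert ig at [2, 10, 18, 35] -> counters=[0,0,4,0,0,0,0,0,2,0,4,0,0,0,0,2,0,0,4,3,0,0,2,0,0,0,0,3,3,0,0,0,0,0,0,4,0,0,0,0,2,3,0,0]
Query pt: check counters[19]=3 counters[27]=3 counters[28]=3 counters[41]=3 -> maybe

Answer: maybe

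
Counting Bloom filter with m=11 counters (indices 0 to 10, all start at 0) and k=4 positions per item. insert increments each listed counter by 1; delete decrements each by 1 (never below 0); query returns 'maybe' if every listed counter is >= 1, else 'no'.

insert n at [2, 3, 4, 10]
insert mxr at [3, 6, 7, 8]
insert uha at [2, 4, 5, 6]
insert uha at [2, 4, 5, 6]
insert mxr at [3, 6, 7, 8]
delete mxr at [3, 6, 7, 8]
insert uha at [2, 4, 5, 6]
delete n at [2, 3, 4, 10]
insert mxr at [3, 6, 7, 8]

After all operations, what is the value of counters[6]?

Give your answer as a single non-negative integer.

Answer: 5

Derivation:
Step 1: insert n at [2, 3, 4, 10] -> counters=[0,0,1,1,1,0,0,0,0,0,1]
Step 2: insert mxr at [3, 6, 7, 8] -> counters=[0,0,1,2,1,0,1,1,1,0,1]
Step 3: insert uha at [2, 4, 5, 6] -> counters=[0,0,2,2,2,1,2,1,1,0,1]
Step 4: insert uha at [2, 4, 5, 6] -> counters=[0,0,3,2,3,2,3,1,1,0,1]
Step 5: insert mxr at [3, 6, 7, 8] -> counters=[0,0,3,3,3,2,4,2,2,0,1]
Step 6: delete mxr at [3, 6, 7, 8] -> counters=[0,0,3,2,3,2,3,1,1,0,1]
Step 7: insert uha at [2, 4, 5, 6] -> counters=[0,0,4,2,4,3,4,1,1,0,1]
Step 8: delete n at [2, 3, 4, 10] -> counters=[0,0,3,1,3,3,4,1,1,0,0]
Step 9: insert mxr at [3, 6, 7, 8] -> counters=[0,0,3,2,3,3,5,2,2,0,0]
Final counters=[0,0,3,2,3,3,5,2,2,0,0] -> counters[6]=5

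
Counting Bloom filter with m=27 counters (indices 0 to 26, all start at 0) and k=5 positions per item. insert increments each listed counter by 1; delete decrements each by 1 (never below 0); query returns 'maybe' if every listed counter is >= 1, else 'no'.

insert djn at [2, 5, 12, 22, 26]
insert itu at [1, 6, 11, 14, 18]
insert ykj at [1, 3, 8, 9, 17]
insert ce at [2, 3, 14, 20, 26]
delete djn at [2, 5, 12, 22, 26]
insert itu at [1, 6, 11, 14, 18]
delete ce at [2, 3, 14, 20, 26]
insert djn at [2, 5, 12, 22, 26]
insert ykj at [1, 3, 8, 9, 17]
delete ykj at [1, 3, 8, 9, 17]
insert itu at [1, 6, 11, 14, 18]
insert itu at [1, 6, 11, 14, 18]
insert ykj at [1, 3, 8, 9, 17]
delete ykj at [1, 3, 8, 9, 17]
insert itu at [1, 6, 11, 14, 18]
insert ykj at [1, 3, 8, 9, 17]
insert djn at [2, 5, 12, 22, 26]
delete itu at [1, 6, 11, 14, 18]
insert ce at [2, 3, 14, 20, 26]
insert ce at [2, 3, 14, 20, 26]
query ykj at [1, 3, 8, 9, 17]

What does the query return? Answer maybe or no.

Step 1: insert djn at [2, 5, 12, 22, 26] -> counters=[0,0,1,0,0,1,0,0,0,0,0,0,1,0,0,0,0,0,0,0,0,0,1,0,0,0,1]
Step 2: insert itu at [1, 6, 11, 14, 18] -> counters=[0,1,1,0,0,1,1,0,0,0,0,1,1,0,1,0,0,0,1,0,0,0,1,0,0,0,1]
Step 3: insert ykj at [1, 3, 8, 9, 17] -> counters=[0,2,1,1,0,1,1,0,1,1,0,1,1,0,1,0,0,1,1,0,0,0,1,0,0,0,1]
Step 4: insert ce at [2, 3, 14, 20, 26] -> counters=[0,2,2,2,0,1,1,0,1,1,0,1,1,0,2,0,0,1,1,0,1,0,1,0,0,0,2]
Step 5: delete djn at [2, 5, 12, 22, 26] -> counters=[0,2,1,2,0,0,1,0,1,1,0,1,0,0,2,0,0,1,1,0,1,0,0,0,0,0,1]
Step 6: insert itu at [1, 6, 11, 14, 18] -> counters=[0,3,1,2,0,0,2,0,1,1,0,2,0,0,3,0,0,1,2,0,1,0,0,0,0,0,1]
Step 7: delete ce at [2, 3, 14, 20, 26] -> counters=[0,3,0,1,0,0,2,0,1,1,0,2,0,0,2,0,0,1,2,0,0,0,0,0,0,0,0]
Step 8: insert djn at [2, 5, 12, 22, 26] -> counters=[0,3,1,1,0,1,2,0,1,1,0,2,1,0,2,0,0,1,2,0,0,0,1,0,0,0,1]
Step 9: insert ykj at [1, 3, 8, 9, 17] -> counters=[0,4,1,2,0,1,2,0,2,2,0,2,1,0,2,0,0,2,2,0,0,0,1,0,0,0,1]
Step 10: delete ykj at [1, 3, 8, 9, 17] -> counters=[0,3,1,1,0,1,2,0,1,1,0,2,1,0,2,0,0,1,2,0,0,0,1,0,0,0,1]
Step 11: insert itu at [1, 6, 11, 14, 18] -> counters=[0,4,1,1,0,1,3,0,1,1,0,3,1,0,3,0,0,1,3,0,0,0,1,0,0,0,1]
Step 12: insert itu at [1, 6, 11, 14, 18] -> counters=[0,5,1,1,0,1,4,0,1,1,0,4,1,0,4,0,0,1,4,0,0,0,1,0,0,0,1]
Step 13: insert ykj at [1, 3, 8, 9, 17] -> counters=[0,6,1,2,0,1,4,0,2,2,0,4,1,0,4,0,0,2,4,0,0,0,1,0,0,0,1]
Step 14: delete ykj at [1, 3, 8, 9, 17] -> counters=[0,5,1,1,0,1,4,0,1,1,0,4,1,0,4,0,0,1,4,0,0,0,1,0,0,0,1]
Step 15: insert itu at [1, 6, 11, 14, 18] -> counters=[0,6,1,1,0,1,5,0,1,1,0,5,1,0,5,0,0,1,5,0,0,0,1,0,0,0,1]
Step 16: insert ykj at [1, 3, 8, 9, 17] -> counters=[0,7,1,2,0,1,5,0,2,2,0,5,1,0,5,0,0,2,5,0,0,0,1,0,0,0,1]
Step 17: insert djn at [2, 5, 12, 22, 26] -> counters=[0,7,2,2,0,2,5,0,2,2,0,5,2,0,5,0,0,2,5,0,0,0,2,0,0,0,2]
Step 18: delete itu at [1, 6, 11, 14, 18] -> counters=[0,6,2,2,0,2,4,0,2,2,0,4,2,0,4,0,0,2,4,0,0,0,2,0,0,0,2]
Step 19: insert ce at [2, 3, 14, 20, 26] -> counters=[0,6,3,3,0,2,4,0,2,2,0,4,2,0,5,0,0,2,4,0,1,0,2,0,0,0,3]
Step 20: insert ce at [2, 3, 14, 20, 26] -> counters=[0,6,4,4,0,2,4,0,2,2,0,4,2,0,6,0,0,2,4,0,2,0,2,0,0,0,4]
Query ykj: check counters[1]=6 counters[3]=4 counters[8]=2 counters[9]=2 counters[17]=2 -> maybe

Answer: maybe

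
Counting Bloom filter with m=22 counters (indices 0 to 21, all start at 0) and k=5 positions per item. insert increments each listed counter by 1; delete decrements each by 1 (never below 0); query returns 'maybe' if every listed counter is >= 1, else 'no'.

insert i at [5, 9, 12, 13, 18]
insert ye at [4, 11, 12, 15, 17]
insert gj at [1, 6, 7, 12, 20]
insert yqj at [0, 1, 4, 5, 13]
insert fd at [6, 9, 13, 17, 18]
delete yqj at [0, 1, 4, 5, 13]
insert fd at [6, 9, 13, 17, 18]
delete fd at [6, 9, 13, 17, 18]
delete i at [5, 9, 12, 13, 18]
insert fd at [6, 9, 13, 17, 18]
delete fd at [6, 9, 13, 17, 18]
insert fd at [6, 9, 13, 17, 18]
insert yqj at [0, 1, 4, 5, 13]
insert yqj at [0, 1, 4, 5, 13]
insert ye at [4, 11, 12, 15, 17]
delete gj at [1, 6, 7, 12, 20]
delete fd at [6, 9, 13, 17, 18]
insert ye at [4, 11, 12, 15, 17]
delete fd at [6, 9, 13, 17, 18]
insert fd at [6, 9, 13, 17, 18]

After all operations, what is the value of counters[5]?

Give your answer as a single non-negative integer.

Step 1: insert i at [5, 9, 12, 13, 18] -> counters=[0,0,0,0,0,1,0,0,0,1,0,0,1,1,0,0,0,0,1,0,0,0]
Step 2: insert ye at [4, 11, 12, 15, 17] -> counters=[0,0,0,0,1,1,0,0,0,1,0,1,2,1,0,1,0,1,1,0,0,0]
Step 3: insert gj at [1, 6, 7, 12, 20] -> counters=[0,1,0,0,1,1,1,1,0,1,0,1,3,1,0,1,0,1,1,0,1,0]
Step 4: insert yqj at [0, 1, 4, 5, 13] -> counters=[1,2,0,0,2,2,1,1,0,1,0,1,3,2,0,1,0,1,1,0,1,0]
Step 5: insert fd at [6, 9, 13, 17, 18] -> counters=[1,2,0,0,2,2,2,1,0,2,0,1,3,3,0,1,0,2,2,0,1,0]
Step 6: delete yqj at [0, 1, 4, 5, 13] -> counters=[0,1,0,0,1,1,2,1,0,2,0,1,3,2,0,1,0,2,2,0,1,0]
Step 7: insert fd at [6, 9, 13, 17, 18] -> counters=[0,1,0,0,1,1,3,1,0,3,0,1,3,3,0,1,0,3,3,0,1,0]
Step 8: delete fd at [6, 9, 13, 17, 18] -> counters=[0,1,0,0,1,1,2,1,0,2,0,1,3,2,0,1,0,2,2,0,1,0]
Step 9: delete i at [5, 9, 12, 13, 18] -> counters=[0,1,0,0,1,0,2,1,0,1,0,1,2,1,0,1,0,2,1,0,1,0]
Step 10: insert fd at [6, 9, 13, 17, 18] -> counters=[0,1,0,0,1,0,3,1,0,2,0,1,2,2,0,1,0,3,2,0,1,0]
Step 11: delete fd at [6, 9, 13, 17, 18] -> counters=[0,1,0,0,1,0,2,1,0,1,0,1,2,1,0,1,0,2,1,0,1,0]
Step 12: insert fd at [6, 9, 13, 17, 18] -> counters=[0,1,0,0,1,0,3,1,0,2,0,1,2,2,0,1,0,3,2,0,1,0]
Step 13: insert yqj at [0, 1, 4, 5, 13] -> counters=[1,2,0,0,2,1,3,1,0,2,0,1,2,3,0,1,0,3,2,0,1,0]
Step 14: insert yqj at [0, 1, 4, 5, 13] -> counters=[2,3,0,0,3,2,3,1,0,2,0,1,2,4,0,1,0,3,2,0,1,0]
Step 15: insert ye at [4, 11, 12, 15, 17] -> counters=[2,3,0,0,4,2,3,1,0,2,0,2,3,4,0,2,0,4,2,0,1,0]
Step 16: delete gj at [1, 6, 7, 12, 20] -> counters=[2,2,0,0,4,2,2,0,0,2,0,2,2,4,0,2,0,4,2,0,0,0]
Step 17: delete fd at [6, 9, 13, 17, 18] -> counters=[2,2,0,0,4,2,1,0,0,1,0,2,2,3,0,2,0,3,1,0,0,0]
Step 18: insert ye at [4, 11, 12, 15, 17] -> counters=[2,2,0,0,5,2,1,0,0,1,0,3,3,3,0,3,0,4,1,0,0,0]
Step 19: delete fd at [6, 9, 13, 17, 18] -> counters=[2,2,0,0,5,2,0,0,0,0,0,3,3,2,0,3,0,3,0,0,0,0]
Step 20: insert fd at [6, 9, 13, 17, 18] -> counters=[2,2,0,0,5,2,1,0,0,1,0,3,3,3,0,3,0,4,1,0,0,0]
Final counters=[2,2,0,0,5,2,1,0,0,1,0,3,3,3,0,3,0,4,1,0,0,0] -> counters[5]=2

Answer: 2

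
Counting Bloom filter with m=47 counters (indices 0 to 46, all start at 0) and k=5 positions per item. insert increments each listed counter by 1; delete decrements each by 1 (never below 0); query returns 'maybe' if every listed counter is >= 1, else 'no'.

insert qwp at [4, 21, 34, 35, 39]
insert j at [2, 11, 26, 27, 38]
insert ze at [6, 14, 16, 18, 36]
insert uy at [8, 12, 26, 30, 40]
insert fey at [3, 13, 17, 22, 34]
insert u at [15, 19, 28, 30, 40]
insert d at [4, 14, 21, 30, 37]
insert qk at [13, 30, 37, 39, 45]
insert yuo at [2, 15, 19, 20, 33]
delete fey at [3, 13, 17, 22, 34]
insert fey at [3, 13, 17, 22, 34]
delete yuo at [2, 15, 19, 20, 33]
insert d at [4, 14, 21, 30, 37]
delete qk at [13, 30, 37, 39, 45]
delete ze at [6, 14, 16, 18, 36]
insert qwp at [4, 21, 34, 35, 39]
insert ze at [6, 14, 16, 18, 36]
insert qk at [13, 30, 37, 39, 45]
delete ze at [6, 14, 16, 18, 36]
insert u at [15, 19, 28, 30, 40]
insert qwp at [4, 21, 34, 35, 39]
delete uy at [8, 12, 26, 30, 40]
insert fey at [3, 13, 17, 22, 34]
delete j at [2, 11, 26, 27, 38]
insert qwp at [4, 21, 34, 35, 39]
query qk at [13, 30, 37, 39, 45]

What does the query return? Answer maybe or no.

Answer: maybe

Derivation:
Step 1: insert qwp at [4, 21, 34, 35, 39] -> counters=[0,0,0,0,1,0,0,0,0,0,0,0,0,0,0,0,0,0,0,0,0,1,0,0,0,0,0,0,0,0,0,0,0,0,1,1,0,0,0,1,0,0,0,0,0,0,0]
Step 2: insert j at [2, 11, 26, 27, 38] -> counters=[0,0,1,0,1,0,0,0,0,0,0,1,0,0,0,0,0,0,0,0,0,1,0,0,0,0,1,1,0,0,0,0,0,0,1,1,0,0,1,1,0,0,0,0,0,0,0]
Step 3: insert ze at [6, 14, 16, 18, 36] -> counters=[0,0,1,0,1,0,1,0,0,0,0,1,0,0,1,0,1,0,1,0,0,1,0,0,0,0,1,1,0,0,0,0,0,0,1,1,1,0,1,1,0,0,0,0,0,0,0]
Step 4: insert uy at [8, 12, 26, 30, 40] -> counters=[0,0,1,0,1,0,1,0,1,0,0,1,1,0,1,0,1,0,1,0,0,1,0,0,0,0,2,1,0,0,1,0,0,0,1,1,1,0,1,1,1,0,0,0,0,0,0]
Step 5: insert fey at [3, 13, 17, 22, 34] -> counters=[0,0,1,1,1,0,1,0,1,0,0,1,1,1,1,0,1,1,1,0,0,1,1,0,0,0,2,1,0,0,1,0,0,0,2,1,1,0,1,1,1,0,0,0,0,0,0]
Step 6: insert u at [15, 19, 28, 30, 40] -> counters=[0,0,1,1,1,0,1,0,1,0,0,1,1,1,1,1,1,1,1,1,0,1,1,0,0,0,2,1,1,0,2,0,0,0,2,1,1,0,1,1,2,0,0,0,0,0,0]
Step 7: insert d at [4, 14, 21, 30, 37] -> counters=[0,0,1,1,2,0,1,0,1,0,0,1,1,1,2,1,1,1,1,1,0,2,1,0,0,0,2,1,1,0,3,0,0,0,2,1,1,1,1,1,2,0,0,0,0,0,0]
Step 8: insert qk at [13, 30, 37, 39, 45] -> counters=[0,0,1,1,2,0,1,0,1,0,0,1,1,2,2,1,1,1,1,1,0,2,1,0,0,0,2,1,1,0,4,0,0,0,2,1,1,2,1,2,2,0,0,0,0,1,0]
Step 9: insert yuo at [2, 15, 19, 20, 33] -> counters=[0,0,2,1,2,0,1,0,1,0,0,1,1,2,2,2,1,1,1,2,1,2,1,0,0,0,2,1,1,0,4,0,0,1,2,1,1,2,1,2,2,0,0,0,0,1,0]
Step 10: delete fey at [3, 13, 17, 22, 34] -> counters=[0,0,2,0,2,0,1,0,1,0,0,1,1,1,2,2,1,0,1,2,1,2,0,0,0,0,2,1,1,0,4,0,0,1,1,1,1,2,1,2,2,0,0,0,0,1,0]
Step 11: insert fey at [3, 13, 17, 22, 34] -> counters=[0,0,2,1,2,0,1,0,1,0,0,1,1,2,2,2,1,1,1,2,1,2,1,0,0,0,2,1,1,0,4,0,0,1,2,1,1,2,1,2,2,0,0,0,0,1,0]
Step 12: delete yuo at [2, 15, 19, 20, 33] -> counters=[0,0,1,1,2,0,1,0,1,0,0,1,1,2,2,1,1,1,1,1,0,2,1,0,0,0,2,1,1,0,4,0,0,0,2,1,1,2,1,2,2,0,0,0,0,1,0]
Step 13: insert d at [4, 14, 21, 30, 37] -> counters=[0,0,1,1,3,0,1,0,1,0,0,1,1,2,3,1,1,1,1,1,0,3,1,0,0,0,2,1,1,0,5,0,0,0,2,1,1,3,1,2,2,0,0,0,0,1,0]
Step 14: delete qk at [13, 30, 37, 39, 45] -> counters=[0,0,1,1,3,0,1,0,1,0,0,1,1,1,3,1,1,1,1,1,0,3,1,0,0,0,2,1,1,0,4,0,0,0,2,1,1,2,1,1,2,0,0,0,0,0,0]
Step 15: delete ze at [6, 14, 16, 18, 36] -> counters=[0,0,1,1,3,0,0,0,1,0,0,1,1,1,2,1,0,1,0,1,0,3,1,0,0,0,2,1,1,0,4,0,0,0,2,1,0,2,1,1,2,0,0,0,0,0,0]
Step 16: insert qwp at [4, 21, 34, 35, 39] -> counters=[0,0,1,1,4,0,0,0,1,0,0,1,1,1,2,1,0,1,0,1,0,4,1,0,0,0,2,1,1,0,4,0,0,0,3,2,0,2,1,2,2,0,0,0,0,0,0]
Step 17: insert ze at [6, 14, 16, 18, 36] -> counters=[0,0,1,1,4,0,1,0,1,0,0,1,1,1,3,1,1,1,1,1,0,4,1,0,0,0,2,1,1,0,4,0,0,0,3,2,1,2,1,2,2,0,0,0,0,0,0]
Step 18: insert qk at [13, 30, 37, 39, 45] -> counters=[0,0,1,1,4,0,1,0,1,0,0,1,1,2,3,1,1,1,1,1,0,4,1,0,0,0,2,1,1,0,5,0,0,0,3,2,1,3,1,3,2,0,0,0,0,1,0]
Step 19: delete ze at [6, 14, 16, 18, 36] -> counters=[0,0,1,1,4,0,0,0,1,0,0,1,1,2,2,1,0,1,0,1,0,4,1,0,0,0,2,1,1,0,5,0,0,0,3,2,0,3,1,3,2,0,0,0,0,1,0]
Step 20: insert u at [15, 19, 28, 30, 40] -> counters=[0,0,1,1,4,0,0,0,1,0,0,1,1,2,2,2,0,1,0,2,0,4,1,0,0,0,2,1,2,0,6,0,0,0,3,2,0,3,1,3,3,0,0,0,0,1,0]
Step 21: insert qwp at [4, 21, 34, 35, 39] -> counters=[0,0,1,1,5,0,0,0,1,0,0,1,1,2,2,2,0,1,0,2,0,5,1,0,0,0,2,1,2,0,6,0,0,0,4,3,0,3,1,4,3,0,0,0,0,1,0]
Step 22: delete uy at [8, 12, 26, 30, 40] -> counters=[0,0,1,1,5,0,0,0,0,0,0,1,0,2,2,2,0,1,0,2,0,5,1,0,0,0,1,1,2,0,5,0,0,0,4,3,0,3,1,4,2,0,0,0,0,1,0]
Step 23: insert fey at [3, 13, 17, 22, 34] -> counters=[0,0,1,2,5,0,0,0,0,0,0,1,0,3,2,2,0,2,0,2,0,5,2,0,0,0,1,1,2,0,5,0,0,0,5,3,0,3,1,4,2,0,0,0,0,1,0]
Step 24: delete j at [2, 11, 26, 27, 38] -> counters=[0,0,0,2,5,0,0,0,0,0,0,0,0,3,2,2,0,2,0,2,0,5,2,0,0,0,0,0,2,0,5,0,0,0,5,3,0,3,0,4,2,0,0,0,0,1,0]
Step 25: insert qwp at [4, 21, 34, 35, 39] -> counters=[0,0,0,2,6,0,0,0,0,0,0,0,0,3,2,2,0,2,0,2,0,6,2,0,0,0,0,0,2,0,5,0,0,0,6,4,0,3,0,5,2,0,0,0,0,1,0]
Query qk: check counters[13]=3 counters[30]=5 counters[37]=3 counters[39]=5 counters[45]=1 -> maybe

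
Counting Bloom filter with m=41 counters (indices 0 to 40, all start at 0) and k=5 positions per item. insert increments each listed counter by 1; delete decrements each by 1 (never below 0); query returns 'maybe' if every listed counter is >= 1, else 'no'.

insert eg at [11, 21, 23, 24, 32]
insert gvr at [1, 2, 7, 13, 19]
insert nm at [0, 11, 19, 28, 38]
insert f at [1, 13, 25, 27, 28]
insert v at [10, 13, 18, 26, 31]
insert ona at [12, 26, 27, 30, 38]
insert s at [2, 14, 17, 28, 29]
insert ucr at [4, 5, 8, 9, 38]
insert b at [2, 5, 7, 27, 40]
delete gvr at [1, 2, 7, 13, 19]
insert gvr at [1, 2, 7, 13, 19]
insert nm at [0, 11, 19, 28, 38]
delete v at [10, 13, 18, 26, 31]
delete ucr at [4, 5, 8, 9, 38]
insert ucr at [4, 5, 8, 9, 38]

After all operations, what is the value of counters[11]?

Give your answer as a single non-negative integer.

Answer: 3

Derivation:
Step 1: insert eg at [11, 21, 23, 24, 32] -> counters=[0,0,0,0,0,0,0,0,0,0,0,1,0,0,0,0,0,0,0,0,0,1,0,1,1,0,0,0,0,0,0,0,1,0,0,0,0,0,0,0,0]
Step 2: insert gvr at [1, 2, 7, 13, 19] -> counters=[0,1,1,0,0,0,0,1,0,0,0,1,0,1,0,0,0,0,0,1,0,1,0,1,1,0,0,0,0,0,0,0,1,0,0,0,0,0,0,0,0]
Step 3: insert nm at [0, 11, 19, 28, 38] -> counters=[1,1,1,0,0,0,0,1,0,0,0,2,0,1,0,0,0,0,0,2,0,1,0,1,1,0,0,0,1,0,0,0,1,0,0,0,0,0,1,0,0]
Step 4: insert f at [1, 13, 25, 27, 28] -> counters=[1,2,1,0,0,0,0,1,0,0,0,2,0,2,0,0,0,0,0,2,0,1,0,1,1,1,0,1,2,0,0,0,1,0,0,0,0,0,1,0,0]
Step 5: insert v at [10, 13, 18, 26, 31] -> counters=[1,2,1,0,0,0,0,1,0,0,1,2,0,3,0,0,0,0,1,2,0,1,0,1,1,1,1,1,2,0,0,1,1,0,0,0,0,0,1,0,0]
Step 6: insert ona at [12, 26, 27, 30, 38] -> counters=[1,2,1,0,0,0,0,1,0,0,1,2,1,3,0,0,0,0,1,2,0,1,0,1,1,1,2,2,2,0,1,1,1,0,0,0,0,0,2,0,0]
Step 7: insert s at [2, 14, 17, 28, 29] -> counters=[1,2,2,0,0,0,0,1,0,0,1,2,1,3,1,0,0,1,1,2,0,1,0,1,1,1,2,2,3,1,1,1,1,0,0,0,0,0,2,0,0]
Step 8: insert ucr at [4, 5, 8, 9, 38] -> counters=[1,2,2,0,1,1,0,1,1,1,1,2,1,3,1,0,0,1,1,2,0,1,0,1,1,1,2,2,3,1,1,1,1,0,0,0,0,0,3,0,0]
Step 9: insert b at [2, 5, 7, 27, 40] -> counters=[1,2,3,0,1,2,0,2,1,1,1,2,1,3,1,0,0,1,1,2,0,1,0,1,1,1,2,3,3,1,1,1,1,0,0,0,0,0,3,0,1]
Step 10: delete gvr at [1, 2, 7, 13, 19] -> counters=[1,1,2,0,1,2,0,1,1,1,1,2,1,2,1,0,0,1,1,1,0,1,0,1,1,1,2,3,3,1,1,1,1,0,0,0,0,0,3,0,1]
Step 11: insert gvr at [1, 2, 7, 13, 19] -> counters=[1,2,3,0,1,2,0,2,1,1,1,2,1,3,1,0,0,1,1,2,0,1,0,1,1,1,2,3,3,1,1,1,1,0,0,0,0,0,3,0,1]
Step 12: insert nm at [0, 11, 19, 28, 38] -> counters=[2,2,3,0,1,2,0,2,1,1,1,3,1,3,1,0,0,1,1,3,0,1,0,1,1,1,2,3,4,1,1,1,1,0,0,0,0,0,4,0,1]
Step 13: delete v at [10, 13, 18, 26, 31] -> counters=[2,2,3,0,1,2,0,2,1,1,0,3,1,2,1,0,0,1,0,3,0,1,0,1,1,1,1,3,4,1,1,0,1,0,0,0,0,0,4,0,1]
Step 14: delete ucr at [4, 5, 8, 9, 38] -> counters=[2,2,3,0,0,1,0,2,0,0,0,3,1,2,1,0,0,1,0,3,0,1,0,1,1,1,1,3,4,1,1,0,1,0,0,0,0,0,3,0,1]
Step 15: insert ucr at [4, 5, 8, 9, 38] -> counters=[2,2,3,0,1,2,0,2,1,1,0,3,1,2,1,0,0,1,0,3,0,1,0,1,1,1,1,3,4,1,1,0,1,0,0,0,0,0,4,0,1]
Final counters=[2,2,3,0,1,2,0,2,1,1,0,3,1,2,1,0,0,1,0,3,0,1,0,1,1,1,1,3,4,1,1,0,1,0,0,0,0,0,4,0,1] -> counters[11]=3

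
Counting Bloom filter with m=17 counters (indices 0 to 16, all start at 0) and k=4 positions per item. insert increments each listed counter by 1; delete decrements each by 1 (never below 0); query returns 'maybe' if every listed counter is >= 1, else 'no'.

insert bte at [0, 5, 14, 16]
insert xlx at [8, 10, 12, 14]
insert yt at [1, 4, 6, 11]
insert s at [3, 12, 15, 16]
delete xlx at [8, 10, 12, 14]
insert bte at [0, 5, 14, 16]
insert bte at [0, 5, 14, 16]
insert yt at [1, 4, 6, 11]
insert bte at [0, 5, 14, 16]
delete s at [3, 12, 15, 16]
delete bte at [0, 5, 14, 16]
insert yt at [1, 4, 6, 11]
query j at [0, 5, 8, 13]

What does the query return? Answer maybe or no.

Answer: no

Derivation:
Step 1: insert bte at [0, 5, 14, 16] -> counters=[1,0,0,0,0,1,0,0,0,0,0,0,0,0,1,0,1]
Step 2: insert xlx at [8, 10, 12, 14] -> counters=[1,0,0,0,0,1,0,0,1,0,1,0,1,0,2,0,1]
Step 3: insert yt at [1, 4, 6, 11] -> counters=[1,1,0,0,1,1,1,0,1,0,1,1,1,0,2,0,1]
Step 4: insert s at [3, 12, 15, 16] -> counters=[1,1,0,1,1,1,1,0,1,0,1,1,2,0,2,1,2]
Step 5: delete xlx at [8, 10, 12, 14] -> counters=[1,1,0,1,1,1,1,0,0,0,0,1,1,0,1,1,2]
Step 6: insert bte at [0, 5, 14, 16] -> counters=[2,1,0,1,1,2,1,0,0,0,0,1,1,0,2,1,3]
Step 7: insert bte at [0, 5, 14, 16] -> counters=[3,1,0,1,1,3,1,0,0,0,0,1,1,0,3,1,4]
Step 8: insert yt at [1, 4, 6, 11] -> counters=[3,2,0,1,2,3,2,0,0,0,0,2,1,0,3,1,4]
Step 9: insert bte at [0, 5, 14, 16] -> counters=[4,2,0,1,2,4,2,0,0,0,0,2,1,0,4,1,5]
Step 10: delete s at [3, 12, 15, 16] -> counters=[4,2,0,0,2,4,2,0,0,0,0,2,0,0,4,0,4]
Step 11: delete bte at [0, 5, 14, 16] -> counters=[3,2,0,0,2,3,2,0,0,0,0,2,0,0,3,0,3]
Step 12: insert yt at [1, 4, 6, 11] -> counters=[3,3,0,0,3,3,3,0,0,0,0,3,0,0,3,0,3]
Query j: check counters[0]=3 counters[5]=3 counters[8]=0 counters[13]=0 -> no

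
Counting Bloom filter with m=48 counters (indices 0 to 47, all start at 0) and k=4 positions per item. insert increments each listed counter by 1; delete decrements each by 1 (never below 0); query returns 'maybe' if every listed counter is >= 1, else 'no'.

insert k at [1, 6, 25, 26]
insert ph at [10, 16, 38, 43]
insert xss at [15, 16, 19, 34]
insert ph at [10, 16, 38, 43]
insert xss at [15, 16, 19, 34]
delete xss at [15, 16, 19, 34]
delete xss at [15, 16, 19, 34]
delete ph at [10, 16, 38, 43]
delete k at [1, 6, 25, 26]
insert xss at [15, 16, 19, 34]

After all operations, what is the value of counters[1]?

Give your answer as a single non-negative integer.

Step 1: insert k at [1, 6, 25, 26] -> counters=[0,1,0,0,0,0,1,0,0,0,0,0,0,0,0,0,0,0,0,0,0,0,0,0,0,1,1,0,0,0,0,0,0,0,0,0,0,0,0,0,0,0,0,0,0,0,0,0]
Step 2: insert ph at [10, 16, 38, 43] -> counters=[0,1,0,0,0,0,1,0,0,0,1,0,0,0,0,0,1,0,0,0,0,0,0,0,0,1,1,0,0,0,0,0,0,0,0,0,0,0,1,0,0,0,0,1,0,0,0,0]
Step 3: insert xss at [15, 16, 19, 34] -> counters=[0,1,0,0,0,0,1,0,0,0,1,0,0,0,0,1,2,0,0,1,0,0,0,0,0,1,1,0,0,0,0,0,0,0,1,0,0,0,1,0,0,0,0,1,0,0,0,0]
Step 4: insert ph at [10, 16, 38, 43] -> counters=[0,1,0,0,0,0,1,0,0,0,2,0,0,0,0,1,3,0,0,1,0,0,0,0,0,1,1,0,0,0,0,0,0,0,1,0,0,0,2,0,0,0,0,2,0,0,0,0]
Step 5: insert xss at [15, 16, 19, 34] -> counters=[0,1,0,0,0,0,1,0,0,0,2,0,0,0,0,2,4,0,0,2,0,0,0,0,0,1,1,0,0,0,0,0,0,0,2,0,0,0,2,0,0,0,0,2,0,0,0,0]
Step 6: delete xss at [15, 16, 19, 34] -> counters=[0,1,0,0,0,0,1,0,0,0,2,0,0,0,0,1,3,0,0,1,0,0,0,0,0,1,1,0,0,0,0,0,0,0,1,0,0,0,2,0,0,0,0,2,0,0,0,0]
Step 7: delete xss at [15, 16, 19, 34] -> counters=[0,1,0,0,0,0,1,0,0,0,2,0,0,0,0,0,2,0,0,0,0,0,0,0,0,1,1,0,0,0,0,0,0,0,0,0,0,0,2,0,0,0,0,2,0,0,0,0]
Step 8: delete ph at [10, 16, 38, 43] -> counters=[0,1,0,0,0,0,1,0,0,0,1,0,0,0,0,0,1,0,0,0,0,0,0,0,0,1,1,0,0,0,0,0,0,0,0,0,0,0,1,0,0,0,0,1,0,0,0,0]
Step 9: delete k at [1, 6, 25, 26] -> counters=[0,0,0,0,0,0,0,0,0,0,1,0,0,0,0,0,1,0,0,0,0,0,0,0,0,0,0,0,0,0,0,0,0,0,0,0,0,0,1,0,0,0,0,1,0,0,0,0]
Step 10: insert xss at [15, 16, 19, 34] -> counters=[0,0,0,0,0,0,0,0,0,0,1,0,0,0,0,1,2,0,0,1,0,0,0,0,0,0,0,0,0,0,0,0,0,0,1,0,0,0,1,0,0,0,0,1,0,0,0,0]
Final counters=[0,0,0,0,0,0,0,0,0,0,1,0,0,0,0,1,2,0,0,1,0,0,0,0,0,0,0,0,0,0,0,0,0,0,1,0,0,0,1,0,0,0,0,1,0,0,0,0] -> counters[1]=0

Answer: 0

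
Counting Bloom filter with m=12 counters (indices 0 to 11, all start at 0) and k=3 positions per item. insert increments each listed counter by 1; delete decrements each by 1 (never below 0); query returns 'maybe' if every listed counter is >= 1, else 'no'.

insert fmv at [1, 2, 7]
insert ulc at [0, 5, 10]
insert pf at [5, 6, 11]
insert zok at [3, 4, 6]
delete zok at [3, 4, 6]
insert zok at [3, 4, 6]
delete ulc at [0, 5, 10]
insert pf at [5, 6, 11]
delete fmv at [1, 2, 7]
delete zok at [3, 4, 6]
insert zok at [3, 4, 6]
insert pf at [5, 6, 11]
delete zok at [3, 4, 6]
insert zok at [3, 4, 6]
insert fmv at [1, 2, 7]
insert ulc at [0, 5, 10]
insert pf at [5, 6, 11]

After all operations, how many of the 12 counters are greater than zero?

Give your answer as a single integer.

Step 1: insert fmv at [1, 2, 7] -> counters=[0,1,1,0,0,0,0,1,0,0,0,0]
Step 2: insert ulc at [0, 5, 10] -> counters=[1,1,1,0,0,1,0,1,0,0,1,0]
Step 3: insert pf at [5, 6, 11] -> counters=[1,1,1,0,0,2,1,1,0,0,1,1]
Step 4: insert zok at [3, 4, 6] -> counters=[1,1,1,1,1,2,2,1,0,0,1,1]
Step 5: delete zok at [3, 4, 6] -> counters=[1,1,1,0,0,2,1,1,0,0,1,1]
Step 6: insert zok at [3, 4, 6] -> counters=[1,1,1,1,1,2,2,1,0,0,1,1]
Step 7: delete ulc at [0, 5, 10] -> counters=[0,1,1,1,1,1,2,1,0,0,0,1]
Step 8: insert pf at [5, 6, 11] -> counters=[0,1,1,1,1,2,3,1,0,0,0,2]
Step 9: delete fmv at [1, 2, 7] -> counters=[0,0,0,1,1,2,3,0,0,0,0,2]
Step 10: delete zok at [3, 4, 6] -> counters=[0,0,0,0,0,2,2,0,0,0,0,2]
Step 11: insert zok at [3, 4, 6] -> counters=[0,0,0,1,1,2,3,0,0,0,0,2]
Step 12: insert pf at [5, 6, 11] -> counters=[0,0,0,1,1,3,4,0,0,0,0,3]
Step 13: delete zok at [3, 4, 6] -> counters=[0,0,0,0,0,3,3,0,0,0,0,3]
Step 14: insert zok at [3, 4, 6] -> counters=[0,0,0,1,1,3,4,0,0,0,0,3]
Step 15: insert fmv at [1, 2, 7] -> counters=[0,1,1,1,1,3,4,1,0,0,0,3]
Step 16: insert ulc at [0, 5, 10] -> counters=[1,1,1,1,1,4,4,1,0,0,1,3]
Step 17: insert pf at [5, 6, 11] -> counters=[1,1,1,1,1,5,5,1,0,0,1,4]
Final counters=[1,1,1,1,1,5,5,1,0,0,1,4] -> 10 nonzero

Answer: 10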